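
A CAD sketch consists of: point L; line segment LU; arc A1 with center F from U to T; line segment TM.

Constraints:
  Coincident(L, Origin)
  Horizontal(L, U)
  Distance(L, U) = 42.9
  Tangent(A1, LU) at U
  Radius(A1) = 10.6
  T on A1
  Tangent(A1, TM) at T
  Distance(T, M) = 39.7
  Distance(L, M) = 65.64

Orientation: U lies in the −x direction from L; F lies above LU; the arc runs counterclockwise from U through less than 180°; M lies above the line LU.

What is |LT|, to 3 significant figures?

34.9

Checks: ∠(FU, UL) = 90.00° ✓; |FT| = 10.60 ✓; ∠(FT, TM) = 90.00° ✓; |TM| = 39.70 ✓; |LM| = 65.64 ✓.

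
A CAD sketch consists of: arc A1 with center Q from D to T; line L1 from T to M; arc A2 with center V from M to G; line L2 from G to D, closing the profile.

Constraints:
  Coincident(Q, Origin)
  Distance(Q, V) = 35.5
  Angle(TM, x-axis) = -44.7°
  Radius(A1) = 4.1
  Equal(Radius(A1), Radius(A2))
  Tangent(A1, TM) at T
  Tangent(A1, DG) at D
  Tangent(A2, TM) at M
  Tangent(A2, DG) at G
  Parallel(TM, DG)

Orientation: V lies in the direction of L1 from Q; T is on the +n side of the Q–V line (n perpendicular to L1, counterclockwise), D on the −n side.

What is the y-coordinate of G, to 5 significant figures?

-27.885

Tangency of A1 to both parallel lines with radius 4.1 puts T and D at Q ± 4.1·n: T = (2.8839, 2.9143), D = (-2.8839, -2.9143). Equal radii place M and G the same way about V: M = V + 4.1·n = (28.117, -22.056), G = V − 4.1·n = (22.349, -27.885). So G.y = -27.885.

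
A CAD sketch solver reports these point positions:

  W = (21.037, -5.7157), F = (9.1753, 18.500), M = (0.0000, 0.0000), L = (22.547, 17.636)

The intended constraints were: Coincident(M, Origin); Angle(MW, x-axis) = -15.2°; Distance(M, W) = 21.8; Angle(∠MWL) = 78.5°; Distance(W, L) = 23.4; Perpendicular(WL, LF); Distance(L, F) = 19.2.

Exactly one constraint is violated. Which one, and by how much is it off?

Distance(L, F) = 19.2 — off by 5.80.

M = (0.00, 0.00) ✓; MW at -15.20° ✓; |MW| = 21.80 ✓; ∠MWL = 78.50° ✓; |WL| = 23.40 ✓; ∠(WL, LF) = 90.00° ✓; |LF| = 13.40 ✗.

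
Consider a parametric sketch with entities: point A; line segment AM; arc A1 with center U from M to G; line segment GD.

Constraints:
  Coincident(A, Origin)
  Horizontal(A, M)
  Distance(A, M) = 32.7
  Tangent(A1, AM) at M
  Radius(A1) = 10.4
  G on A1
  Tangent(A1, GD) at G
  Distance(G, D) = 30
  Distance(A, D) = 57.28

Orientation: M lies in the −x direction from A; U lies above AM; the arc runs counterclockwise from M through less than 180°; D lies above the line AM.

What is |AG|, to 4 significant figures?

28.64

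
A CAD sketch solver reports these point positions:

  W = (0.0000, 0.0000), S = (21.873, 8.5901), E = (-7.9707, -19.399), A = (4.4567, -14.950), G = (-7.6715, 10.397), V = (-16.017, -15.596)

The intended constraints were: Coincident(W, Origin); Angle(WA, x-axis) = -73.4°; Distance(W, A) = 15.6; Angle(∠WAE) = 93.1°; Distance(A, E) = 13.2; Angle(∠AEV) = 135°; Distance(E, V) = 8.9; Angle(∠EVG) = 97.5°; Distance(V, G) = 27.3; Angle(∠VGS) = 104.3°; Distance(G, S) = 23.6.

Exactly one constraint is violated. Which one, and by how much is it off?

Distance(G, S) = 23.6 — off by 6.00.

W = (0.00, 0.00) ✓; WA at -73.40° ✓; |WA| = 15.60 ✓; ∠WAE = 93.10° ✓; |AE| = 13.20 ✓; ∠AEV = 135.0° ✓; |EV| = 8.900 ✓; ∠EVG = 97.50° ✓; |VG| = 27.30 ✓; ∠VGS = 104.3° ✓; |GS| = 29.60 ✗.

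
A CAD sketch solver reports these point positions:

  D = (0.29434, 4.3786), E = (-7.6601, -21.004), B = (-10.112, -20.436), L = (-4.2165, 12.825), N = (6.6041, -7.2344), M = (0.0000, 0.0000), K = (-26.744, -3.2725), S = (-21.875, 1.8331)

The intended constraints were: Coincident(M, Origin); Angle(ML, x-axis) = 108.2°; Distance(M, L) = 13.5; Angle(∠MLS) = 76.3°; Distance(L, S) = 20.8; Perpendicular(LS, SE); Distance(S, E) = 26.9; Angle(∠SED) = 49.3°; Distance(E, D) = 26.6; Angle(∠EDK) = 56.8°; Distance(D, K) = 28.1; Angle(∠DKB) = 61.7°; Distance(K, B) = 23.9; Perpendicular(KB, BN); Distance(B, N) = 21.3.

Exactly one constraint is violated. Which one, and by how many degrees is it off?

Perpendicular(KB, BN) — off by 5.80°.

M = (0.00, 0.00) ✓; ML at 108.2° ✓; |ML| = 13.50 ✓; ∠MLS = 76.30° ✓; |LS| = 20.80 ✓; ∠(LS, SE) = 90.00° ✓; |SE| = 26.90 ✓; ∠SED = 49.30° ✓; |ED| = 26.60 ✓; ∠EDK = 56.80° ✓; |DK| = 28.10 ✓; ∠DKB = 61.70° ✓; |KB| = 23.90 ✓; ∠(KB, BN) = 84.20° ✗; |BN| = 21.30 ✓.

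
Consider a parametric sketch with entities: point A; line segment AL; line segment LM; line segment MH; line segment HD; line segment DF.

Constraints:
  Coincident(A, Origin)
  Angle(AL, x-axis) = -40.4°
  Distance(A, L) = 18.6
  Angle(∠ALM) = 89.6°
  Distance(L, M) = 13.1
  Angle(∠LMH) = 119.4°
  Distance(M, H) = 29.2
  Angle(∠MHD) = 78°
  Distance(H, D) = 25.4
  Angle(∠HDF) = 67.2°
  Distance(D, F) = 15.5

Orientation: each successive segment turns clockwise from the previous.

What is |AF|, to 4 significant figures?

4.634

∠MHD = 78.0° gives HD at 66.60° from the x-axis; with |HD| = 25.4, D = (-12.93, 7.111). ∠HDF = 67.2° gives DF at -46.20° from the x-axis; with |DF| = 15.5, F = (-2.203, -4.076). Then |AF| = |F − A| = 4.634.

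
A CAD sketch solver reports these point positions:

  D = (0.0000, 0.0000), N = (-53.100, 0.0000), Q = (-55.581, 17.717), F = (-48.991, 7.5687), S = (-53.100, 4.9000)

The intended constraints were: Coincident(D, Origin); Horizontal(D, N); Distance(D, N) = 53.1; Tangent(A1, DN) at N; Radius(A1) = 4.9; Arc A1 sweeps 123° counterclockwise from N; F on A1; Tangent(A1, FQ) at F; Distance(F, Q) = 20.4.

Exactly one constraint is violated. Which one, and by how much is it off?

Distance(F, Q) = 20.4 — off by 8.30.

D = (0.00, 0.00) ✓; D.y = 0.00, N.y = 0.00 ✓; |DN| = 53.10 ✓; ∠(SN, ND) = 90.00° ✓; |SN| = 4.900 ✓; bearing(S→F) − bearing(S→N) = 123.0° ✓; |SF| = 4.900 ✓; ∠(SF, FQ) = 90.00° ✓; |FQ| = 12.10 ✗.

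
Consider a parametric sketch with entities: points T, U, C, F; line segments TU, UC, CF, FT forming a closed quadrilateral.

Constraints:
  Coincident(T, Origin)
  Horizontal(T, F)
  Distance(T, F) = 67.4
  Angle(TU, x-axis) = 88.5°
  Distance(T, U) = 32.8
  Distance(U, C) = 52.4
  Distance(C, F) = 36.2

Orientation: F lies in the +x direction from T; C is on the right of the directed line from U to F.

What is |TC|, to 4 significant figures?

33.61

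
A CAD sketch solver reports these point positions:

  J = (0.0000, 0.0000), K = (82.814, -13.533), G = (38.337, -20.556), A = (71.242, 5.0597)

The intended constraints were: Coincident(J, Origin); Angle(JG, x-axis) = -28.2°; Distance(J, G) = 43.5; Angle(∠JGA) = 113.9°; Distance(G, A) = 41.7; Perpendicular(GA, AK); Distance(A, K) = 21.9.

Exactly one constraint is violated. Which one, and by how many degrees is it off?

Perpendicular(GA, AK) — off by 6.00°.

J = (0.00, 0.00) ✓; JG at -28.20° ✓; |JG| = 43.50 ✓; ∠JGA = 113.9° ✓; |GA| = 41.70 ✓; ∠(GA, AK) = 96.00° ✗; |AK| = 21.90 ✓.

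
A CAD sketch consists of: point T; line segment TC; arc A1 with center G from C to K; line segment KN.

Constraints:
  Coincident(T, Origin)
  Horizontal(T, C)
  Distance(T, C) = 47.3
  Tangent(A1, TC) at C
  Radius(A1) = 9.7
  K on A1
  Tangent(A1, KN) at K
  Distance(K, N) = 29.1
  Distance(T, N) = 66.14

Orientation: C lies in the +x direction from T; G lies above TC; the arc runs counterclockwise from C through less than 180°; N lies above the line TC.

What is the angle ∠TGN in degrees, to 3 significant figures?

112°

Checks: |GK| = 9.700 ✓; ∠(GK, KN) = 90.00° ✓; |KN| = 29.10 ✓; |TN| = 66.14 ✓.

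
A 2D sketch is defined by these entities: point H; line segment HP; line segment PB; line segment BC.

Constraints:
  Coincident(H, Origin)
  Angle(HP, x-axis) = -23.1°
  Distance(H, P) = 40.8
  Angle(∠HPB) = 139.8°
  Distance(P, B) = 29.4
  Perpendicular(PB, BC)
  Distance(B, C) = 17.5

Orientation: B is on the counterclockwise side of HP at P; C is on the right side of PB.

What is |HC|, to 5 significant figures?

74.762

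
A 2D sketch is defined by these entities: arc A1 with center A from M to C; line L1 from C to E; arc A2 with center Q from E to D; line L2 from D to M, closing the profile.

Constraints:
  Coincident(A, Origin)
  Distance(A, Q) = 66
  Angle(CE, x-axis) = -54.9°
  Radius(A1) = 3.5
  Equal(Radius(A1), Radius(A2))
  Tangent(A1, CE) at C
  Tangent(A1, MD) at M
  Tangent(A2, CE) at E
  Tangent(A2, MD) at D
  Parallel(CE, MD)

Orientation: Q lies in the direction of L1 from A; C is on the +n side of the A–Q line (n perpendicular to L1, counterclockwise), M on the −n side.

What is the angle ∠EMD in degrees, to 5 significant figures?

6.0542°

The slot axis is L1's direction at -54.9°, so u = (cos -54.9°, sin -54.9°) = (0.57501, -0.81815) and n = (−sin -54.9°, cos -54.9°) = (0.81815, 0.57501). A is at the origin and Q lies 66.0 along u from A, so Q = 66.0·u = (37.950, -53.998). Tangency of A1 to both parallel lines with radius 3.5 puts C and M at A ± 3.5·n: C = (2.8635, 2.0125), M = (-2.8635, -2.0125). Equal radii place E and D the same way about Q: E = Q + 3.5·n = (40.814, -51.985), D = Q − 3.5·n = (35.087, -56.010). Then cos ∠EMD = ME·MD / (|ME||MD|), giving 6.0542°.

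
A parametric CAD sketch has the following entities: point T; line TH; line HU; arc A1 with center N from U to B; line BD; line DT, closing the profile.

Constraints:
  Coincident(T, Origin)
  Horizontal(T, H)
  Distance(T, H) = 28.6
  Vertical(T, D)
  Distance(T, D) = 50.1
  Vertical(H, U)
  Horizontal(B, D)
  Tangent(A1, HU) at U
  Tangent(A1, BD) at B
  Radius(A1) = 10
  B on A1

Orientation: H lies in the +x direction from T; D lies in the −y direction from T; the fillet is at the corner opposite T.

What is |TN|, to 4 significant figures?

44.20

T is at the origin; T and H share the same y with |TH| = 28.6 and H on the +x side, so H = (28.60, 0.000). TD is vertical with |TD| = 50.1 and D on the −y side, so D = (0.000, -50.10). The virtual corner opposite T is at (28.60, -50.10). A1 meets HU tangentially, so NU is at right angles to HU and the tangent condition forces NB to be normal to BD, with radius 10.0, so the center N sits 10.0 in from both sides at N = (18.60, -40.10). Then |TN| = |N − T| = 44.20.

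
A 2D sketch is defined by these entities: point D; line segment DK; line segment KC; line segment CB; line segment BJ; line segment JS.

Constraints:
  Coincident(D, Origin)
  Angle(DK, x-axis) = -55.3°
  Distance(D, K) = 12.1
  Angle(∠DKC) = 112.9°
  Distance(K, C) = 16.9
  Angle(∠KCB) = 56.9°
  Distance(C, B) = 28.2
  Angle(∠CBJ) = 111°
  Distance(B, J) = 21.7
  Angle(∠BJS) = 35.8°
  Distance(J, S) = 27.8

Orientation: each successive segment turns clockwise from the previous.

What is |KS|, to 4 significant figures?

9.764

D is at the origin; DK runs at -55.3° with length 12.1, so K = (6.888, -9.948). ∠DKC = 112.9° gives KC at -122.4° from the x-axis; with |KC| = 16.9, C = (-2.167, -24.22). ∠KCB = 56.9° gives CB at 114.5° from the x-axis; with |CB| = 28.2, B = (-13.86, 1.444). ∠CBJ = 111.0° gives BJ at 45.50° from the x-axis; with |BJ| = 21.7, J = (1.348, 16.92). ∠BJS = 35.8° gives JS at -98.70° from the x-axis; with |JS| = 27.8, S = (-2.857, -10.56). Then |KS| = |S − K| = 9.764.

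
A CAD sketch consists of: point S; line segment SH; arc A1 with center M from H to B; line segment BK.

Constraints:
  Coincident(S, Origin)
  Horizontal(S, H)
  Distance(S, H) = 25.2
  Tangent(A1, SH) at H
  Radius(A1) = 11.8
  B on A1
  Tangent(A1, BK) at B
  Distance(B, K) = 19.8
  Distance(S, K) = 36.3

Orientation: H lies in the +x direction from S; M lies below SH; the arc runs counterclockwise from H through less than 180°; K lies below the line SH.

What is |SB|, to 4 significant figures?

18.78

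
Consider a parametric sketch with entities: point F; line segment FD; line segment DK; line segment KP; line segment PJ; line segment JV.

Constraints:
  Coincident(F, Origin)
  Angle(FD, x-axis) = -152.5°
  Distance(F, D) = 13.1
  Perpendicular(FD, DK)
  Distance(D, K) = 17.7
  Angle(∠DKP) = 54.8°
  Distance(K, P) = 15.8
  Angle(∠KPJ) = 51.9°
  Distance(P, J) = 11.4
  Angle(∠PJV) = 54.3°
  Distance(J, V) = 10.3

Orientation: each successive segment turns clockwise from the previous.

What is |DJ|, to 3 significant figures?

5.68

∠DKP = 54.8° gives KP at -7.70° from the x-axis; with |KP| = 15.8, P = (-4.14, 7.53). ∠KPJ = 51.9° gives PJ at -136° from the x-axis; with |PJ| = 11.4, J = (-12.3, -0.413). Then |DJ| = |J − D| = 5.68.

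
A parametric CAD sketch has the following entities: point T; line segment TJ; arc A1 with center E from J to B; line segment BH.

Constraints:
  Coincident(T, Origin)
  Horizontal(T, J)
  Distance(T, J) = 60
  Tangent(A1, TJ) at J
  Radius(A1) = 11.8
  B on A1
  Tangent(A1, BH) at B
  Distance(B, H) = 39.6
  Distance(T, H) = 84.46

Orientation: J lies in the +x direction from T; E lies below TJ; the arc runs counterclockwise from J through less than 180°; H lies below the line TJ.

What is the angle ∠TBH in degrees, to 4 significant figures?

133.8°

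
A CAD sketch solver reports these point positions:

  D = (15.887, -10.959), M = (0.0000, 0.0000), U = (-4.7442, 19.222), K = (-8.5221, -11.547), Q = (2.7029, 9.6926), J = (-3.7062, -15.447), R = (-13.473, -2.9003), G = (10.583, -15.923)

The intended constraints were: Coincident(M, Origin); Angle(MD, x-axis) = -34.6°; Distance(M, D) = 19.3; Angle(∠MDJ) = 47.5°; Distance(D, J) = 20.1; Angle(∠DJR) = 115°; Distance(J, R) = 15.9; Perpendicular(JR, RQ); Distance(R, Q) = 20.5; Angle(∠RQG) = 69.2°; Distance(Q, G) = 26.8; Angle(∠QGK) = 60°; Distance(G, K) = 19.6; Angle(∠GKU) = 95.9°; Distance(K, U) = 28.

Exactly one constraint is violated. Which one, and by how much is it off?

Distance(K, U) = 28 — off by 3.00.

M = (0.00, 0.00) ✓; MD at -34.60° ✓; |MD| = 19.30 ✓; ∠MDJ = 47.50° ✓; |DJ| = 20.10 ✓; ∠DJR = 115.0° ✓; |JR| = 15.90 ✓; ∠(JR, RQ) = 90.00° ✓; |RQ| = 20.50 ✓; ∠RQG = 69.20° ✓; |QG| = 26.80 ✓; ∠QGK = 60.00° ✓; |GK| = 19.60 ✓; ∠GKU = 95.90° ✓; |KU| = 31.00 ✗.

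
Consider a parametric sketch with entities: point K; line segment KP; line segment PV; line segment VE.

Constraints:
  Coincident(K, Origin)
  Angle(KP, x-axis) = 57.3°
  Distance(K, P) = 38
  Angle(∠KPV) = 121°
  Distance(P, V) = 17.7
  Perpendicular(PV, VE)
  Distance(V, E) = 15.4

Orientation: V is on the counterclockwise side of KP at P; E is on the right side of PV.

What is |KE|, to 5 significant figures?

60.750

K is at the origin; KP runs at 57.3° with length 38.0, so P = 38.0·(cos 57.3°, sin 57.3°) = (20.529, 31.977). ∠KPV = 121.0°, so PV runs at 57.3° + (180° − 121.0°) = 116.30° from the x-axis; with |PV| = 17.7, V = P + 17.7·(cos 116.30°, sin 116.30°) = (12.687, 47.845). PV is perpendicular to VE; with |VE| = 15.4 on the right of PV, E = V + 15.4·(0.89649, 0.44307) = (26.493, 54.669). Then |KE| = |E − K| = 60.750.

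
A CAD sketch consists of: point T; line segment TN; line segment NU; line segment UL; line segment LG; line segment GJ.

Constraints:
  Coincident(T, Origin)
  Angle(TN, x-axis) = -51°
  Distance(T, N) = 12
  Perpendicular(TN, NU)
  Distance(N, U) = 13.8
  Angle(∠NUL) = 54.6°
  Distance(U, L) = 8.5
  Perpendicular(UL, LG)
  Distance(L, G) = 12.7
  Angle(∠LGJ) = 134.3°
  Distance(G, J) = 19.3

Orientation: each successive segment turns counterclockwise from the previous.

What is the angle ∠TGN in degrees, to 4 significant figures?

67.05°

T is at the origin; TN runs at -51.0° with length 12.0, so N = (7.552, -9.326). TN ⟂ NU, so NU runs at 39.00°; with |NU| = 13.8, U = (18.28, -0.6411). ∠NUL = 54.6° gives UL at 164.4° from the x-axis; with |UL| = 8.5, L = (10.09, 1.645). The perpendicularity gives LG at right angles to UL, so LG runs at -105.6°; with |LG| = 12.7, G = (6.674, -10.59). Then cos ∠TGN = GT·GN / (|GT||GN|), giving 67.05°.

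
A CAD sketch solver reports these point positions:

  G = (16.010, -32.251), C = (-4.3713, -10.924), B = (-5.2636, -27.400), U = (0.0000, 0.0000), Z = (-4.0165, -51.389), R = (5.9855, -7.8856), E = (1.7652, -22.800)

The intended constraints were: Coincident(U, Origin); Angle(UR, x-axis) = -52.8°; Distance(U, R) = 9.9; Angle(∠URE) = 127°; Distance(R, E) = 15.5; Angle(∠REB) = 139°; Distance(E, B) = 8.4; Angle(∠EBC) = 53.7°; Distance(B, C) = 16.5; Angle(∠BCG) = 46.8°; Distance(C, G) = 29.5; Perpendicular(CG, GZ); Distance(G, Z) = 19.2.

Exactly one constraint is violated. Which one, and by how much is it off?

Distance(G, Z) = 19.2 — off by 8.50.

U = (0.00, 0.00) ✓; UR at -52.80° ✓; |UR| = 9.900 ✓; ∠URE = 127.0° ✓; |RE| = 15.50 ✓; ∠REB = 139.0° ✓; |EB| = 8.400 ✓; ∠EBC = 53.70° ✓; |BC| = 16.50 ✓; ∠BCG = 46.80° ✓; |CG| = 29.50 ✓; ∠(CG, GZ) = 90.00° ✓; |GZ| = 27.70 ✗.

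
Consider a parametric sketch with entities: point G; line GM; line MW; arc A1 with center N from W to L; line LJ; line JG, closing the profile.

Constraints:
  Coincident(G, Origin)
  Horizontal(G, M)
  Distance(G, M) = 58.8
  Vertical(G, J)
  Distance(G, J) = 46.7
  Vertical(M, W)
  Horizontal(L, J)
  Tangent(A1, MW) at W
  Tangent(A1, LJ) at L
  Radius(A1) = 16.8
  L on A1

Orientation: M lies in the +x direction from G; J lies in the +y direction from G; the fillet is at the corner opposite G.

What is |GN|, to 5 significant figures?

51.556

G is at the origin; GM is horizontal with |GM| = 58.8 and M on the +x side, so M = (58.800, 0.0000). G and J share the same x with |GJ| = 46.7 and J on the +y side, so J = (0.0000, 46.700). The virtual corner opposite G is at (58.800, 46.700). A1 meets MW tangentially, so NW is at right angles to MW and since A1 is tangent to LJ there, NL ⟂ LJ, with radius 16.8, so the center N sits 16.8 in from both sides at N = (42.000, 29.900). Then |GN| = |N − G| = 51.556.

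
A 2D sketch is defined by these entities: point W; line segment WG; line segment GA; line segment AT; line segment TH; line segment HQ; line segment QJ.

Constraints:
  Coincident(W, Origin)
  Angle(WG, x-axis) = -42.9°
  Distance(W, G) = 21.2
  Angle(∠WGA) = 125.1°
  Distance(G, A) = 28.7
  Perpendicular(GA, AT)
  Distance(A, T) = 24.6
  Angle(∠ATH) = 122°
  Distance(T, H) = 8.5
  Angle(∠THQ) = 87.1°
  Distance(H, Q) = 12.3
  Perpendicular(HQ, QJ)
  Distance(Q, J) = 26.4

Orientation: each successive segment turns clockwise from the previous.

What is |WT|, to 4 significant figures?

41.53

W is at the origin; WG runs at -42.9° with length 21.2, so G = (15.53, -14.43). ∠WGA = 125.1° gives GA at -97.80° from the x-axis; with |GA| = 28.7, A = (11.63, -42.87). GA is perpendicular to AT, so AT runs at 172.2°; with |AT| = 24.6, T = (-12.74, -39.53). Then |WT| = |T − W| = 41.53.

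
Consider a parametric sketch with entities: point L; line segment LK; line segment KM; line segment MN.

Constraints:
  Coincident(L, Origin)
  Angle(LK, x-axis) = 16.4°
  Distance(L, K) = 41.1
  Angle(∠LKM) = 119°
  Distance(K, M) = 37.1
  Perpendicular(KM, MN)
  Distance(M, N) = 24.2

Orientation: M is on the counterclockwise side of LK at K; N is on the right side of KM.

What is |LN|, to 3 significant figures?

82.9

∠LKM = 119.0°, so KM runs at 16.4° + (180° − 119.0°) = 77.4° from the x-axis; with |KM| = 37.1, M = K + 37.1·(cos 77.4°, sin 77.4°) = (47.5, 47.8). The perpendicularity gives MN at right angles to KM; with |MN| = 24.2 on the right of KM, N = M + 24.2·(0.976, -0.218) = (71.1, 42.5). Then |LN| = |N − L| = 82.9.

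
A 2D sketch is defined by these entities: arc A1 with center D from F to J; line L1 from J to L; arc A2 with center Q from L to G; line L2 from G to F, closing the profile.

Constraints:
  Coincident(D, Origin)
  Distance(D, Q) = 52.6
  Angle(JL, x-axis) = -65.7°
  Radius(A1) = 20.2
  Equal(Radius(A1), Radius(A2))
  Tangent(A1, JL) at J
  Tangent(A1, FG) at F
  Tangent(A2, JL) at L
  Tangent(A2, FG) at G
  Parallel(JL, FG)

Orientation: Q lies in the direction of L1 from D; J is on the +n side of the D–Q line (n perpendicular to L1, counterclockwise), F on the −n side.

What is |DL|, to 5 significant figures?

56.345

The slot axis is L1's direction at -65.7°, so u = (cos -65.7°, sin -65.7°) = (0.41151, -0.91140) and n = (−sin -65.7°, cos -65.7°) = (0.91140, 0.41151). D is at the origin and Q lies 52.6 along u from D, so Q = 52.6·u = (21.646, -47.940). Tangency of A1 to both parallel lines with radius 20.2 puts J and F at D ± 20.2·n: J = (18.410, 8.3126), F = (-18.410, -8.3126). Equal radii place L and G the same way about Q: L = Q + 20.2·n = (40.056, -39.627), G = Q − 20.2·n = (3.2353, -56.252). Then |DL| = |L − D| = 56.345.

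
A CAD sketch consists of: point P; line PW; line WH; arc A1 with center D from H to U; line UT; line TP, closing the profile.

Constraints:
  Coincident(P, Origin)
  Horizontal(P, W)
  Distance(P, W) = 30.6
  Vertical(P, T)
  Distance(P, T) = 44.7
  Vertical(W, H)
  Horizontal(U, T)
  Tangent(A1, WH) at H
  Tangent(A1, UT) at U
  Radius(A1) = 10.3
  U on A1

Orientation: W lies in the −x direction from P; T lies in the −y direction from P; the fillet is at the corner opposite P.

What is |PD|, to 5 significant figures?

39.943

P is at the origin; P and W share the same y with |PW| = 30.6 and W on the −x side, so W = (-30.600, 0.0000). PT is vertical with |PT| = 44.7 and T on the −y side, so T = (0.0000, -44.700). The virtual corner opposite P is at (-30.600, -44.700). Since A1 is tangent to WH there, DH ⟂ WH and the tangent condition forces DU to be normal to UT, with radius 10.3, so the center D sits 10.3 in from both sides at D = (-20.300, -34.400). Then |PD| = |D − P| = 39.943.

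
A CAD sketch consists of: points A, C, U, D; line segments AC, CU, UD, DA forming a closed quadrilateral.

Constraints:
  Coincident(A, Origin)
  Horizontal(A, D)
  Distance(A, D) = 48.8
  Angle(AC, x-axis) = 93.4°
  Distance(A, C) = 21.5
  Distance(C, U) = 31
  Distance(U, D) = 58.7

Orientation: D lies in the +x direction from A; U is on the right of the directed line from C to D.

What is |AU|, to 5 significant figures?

12.577

Checks: |CU| = 31.00 ✓; |UD| = 58.70 ✓.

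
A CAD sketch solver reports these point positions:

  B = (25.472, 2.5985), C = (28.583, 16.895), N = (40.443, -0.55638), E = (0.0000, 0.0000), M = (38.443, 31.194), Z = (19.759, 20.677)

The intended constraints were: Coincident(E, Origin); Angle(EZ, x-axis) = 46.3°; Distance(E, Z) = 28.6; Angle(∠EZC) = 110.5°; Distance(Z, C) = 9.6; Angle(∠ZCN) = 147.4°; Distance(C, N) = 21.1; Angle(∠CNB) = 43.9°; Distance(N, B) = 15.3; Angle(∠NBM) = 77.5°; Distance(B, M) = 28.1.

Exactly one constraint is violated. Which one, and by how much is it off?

Distance(B, M) = 28.1 — off by 3.30.

E = (0.00, 0.00) ✓; EZ at 46.30° ✓; |EZ| = 28.60 ✓; ∠EZC = 110.5° ✓; |ZC| = 9.600 ✓; ∠ZCN = 147.4° ✓; |CN| = 21.10 ✓; ∠CNB = 43.90° ✓; |NB| = 15.30 ✓; ∠NBM = 77.50° ✓; |BM| = 31.40 ✗.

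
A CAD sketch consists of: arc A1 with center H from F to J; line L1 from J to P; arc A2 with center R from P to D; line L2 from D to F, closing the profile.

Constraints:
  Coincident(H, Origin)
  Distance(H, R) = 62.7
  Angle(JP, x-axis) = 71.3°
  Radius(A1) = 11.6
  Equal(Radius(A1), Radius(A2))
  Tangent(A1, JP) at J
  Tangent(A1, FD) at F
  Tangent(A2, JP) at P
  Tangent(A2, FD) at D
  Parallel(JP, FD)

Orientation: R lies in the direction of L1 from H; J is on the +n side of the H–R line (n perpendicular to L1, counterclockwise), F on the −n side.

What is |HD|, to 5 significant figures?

63.764

The slot axis is L1's direction at 71.3°, so u = (cos 71.3°, sin 71.3°) = (0.32061, 0.94721) and n = (−sin 71.3°, cos 71.3°) = (-0.94721, 0.32061). H is at the origin and R lies 62.7 along u from H, so R = 62.7·u = (20.102, 59.390). Tangency of A1 to both parallel lines with radius 11.6 puts J and F at H ± 11.6·n: J = (-10.988, 3.7191), F = (10.988, -3.7191). Equal radii place P and D the same way about R: P = R + 11.6·n = (9.1148, 63.109), D = R − 11.6·n = (31.090, 55.671). Then |HD| = |D − H| = 63.764.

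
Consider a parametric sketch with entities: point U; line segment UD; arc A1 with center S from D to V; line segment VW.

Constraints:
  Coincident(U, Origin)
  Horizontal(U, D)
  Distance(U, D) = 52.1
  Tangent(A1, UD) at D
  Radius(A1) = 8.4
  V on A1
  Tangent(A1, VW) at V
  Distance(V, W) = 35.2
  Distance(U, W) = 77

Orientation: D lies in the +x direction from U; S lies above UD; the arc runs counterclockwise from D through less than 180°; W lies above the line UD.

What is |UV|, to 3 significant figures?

60.9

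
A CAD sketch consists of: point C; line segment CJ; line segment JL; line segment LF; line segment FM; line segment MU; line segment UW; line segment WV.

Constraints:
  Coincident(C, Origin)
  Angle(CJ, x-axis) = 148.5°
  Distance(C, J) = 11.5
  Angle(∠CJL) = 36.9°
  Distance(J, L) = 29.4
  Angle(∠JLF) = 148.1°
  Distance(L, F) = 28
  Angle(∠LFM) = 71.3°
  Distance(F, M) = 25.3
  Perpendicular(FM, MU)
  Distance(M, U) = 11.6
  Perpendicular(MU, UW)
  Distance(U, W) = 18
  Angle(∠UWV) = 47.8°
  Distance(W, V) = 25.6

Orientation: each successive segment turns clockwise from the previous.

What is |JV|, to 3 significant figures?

53.0

MU ⟂ UW, so UW runs at 44.8°; with |UW| = 18.0, W = (31.2, -0.631). ∠UWV = 47.8° gives WV at -87.4° from the x-axis; with |WV| = 25.6, V = (32.3, -26.2). Then |JV| = |V − J| = 53.0.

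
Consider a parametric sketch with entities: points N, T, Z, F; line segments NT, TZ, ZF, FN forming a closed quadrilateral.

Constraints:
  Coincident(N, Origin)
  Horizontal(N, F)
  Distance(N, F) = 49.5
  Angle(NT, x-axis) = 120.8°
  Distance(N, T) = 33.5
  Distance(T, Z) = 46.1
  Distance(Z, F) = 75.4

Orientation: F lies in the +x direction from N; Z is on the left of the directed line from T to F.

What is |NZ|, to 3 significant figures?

66.0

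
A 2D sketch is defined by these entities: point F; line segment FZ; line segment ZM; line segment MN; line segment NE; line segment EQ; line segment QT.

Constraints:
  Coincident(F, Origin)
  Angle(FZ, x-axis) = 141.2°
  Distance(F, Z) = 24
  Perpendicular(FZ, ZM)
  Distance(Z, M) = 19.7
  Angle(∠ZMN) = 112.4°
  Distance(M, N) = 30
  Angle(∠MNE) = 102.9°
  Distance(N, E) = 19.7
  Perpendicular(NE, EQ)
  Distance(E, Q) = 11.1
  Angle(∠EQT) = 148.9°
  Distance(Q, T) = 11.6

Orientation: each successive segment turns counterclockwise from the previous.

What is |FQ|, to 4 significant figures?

10.55

F is at the origin; FZ runs at 141.2° with length 24.0, so Z = (-18.70, 15.04). FZ is perpendicular to ZM, so ZM runs at -128.8°; with |ZM| = 19.7, M = (-31.05, -0.3145). ∠ZMN = 112.4° gives MN at -61.20° from the x-axis; with |MN| = 30.0, N = (-16.60, -26.60). ∠MNE = 102.9° gives NE at 15.90° from the x-axis; with |NE| = 19.7, E = (2.351, -21.21). NE is perpendicular to EQ, so EQ runs at 105.9°; with |EQ| = 11.1, Q = (-0.6902, -10.53). Then |FQ| = |Q − F| = 10.55.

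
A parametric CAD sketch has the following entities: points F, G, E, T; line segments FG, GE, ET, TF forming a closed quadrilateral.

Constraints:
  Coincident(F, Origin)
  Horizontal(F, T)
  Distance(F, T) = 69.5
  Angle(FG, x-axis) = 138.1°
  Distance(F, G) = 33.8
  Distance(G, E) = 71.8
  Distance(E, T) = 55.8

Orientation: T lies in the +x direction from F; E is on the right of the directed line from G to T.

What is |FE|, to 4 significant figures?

38.35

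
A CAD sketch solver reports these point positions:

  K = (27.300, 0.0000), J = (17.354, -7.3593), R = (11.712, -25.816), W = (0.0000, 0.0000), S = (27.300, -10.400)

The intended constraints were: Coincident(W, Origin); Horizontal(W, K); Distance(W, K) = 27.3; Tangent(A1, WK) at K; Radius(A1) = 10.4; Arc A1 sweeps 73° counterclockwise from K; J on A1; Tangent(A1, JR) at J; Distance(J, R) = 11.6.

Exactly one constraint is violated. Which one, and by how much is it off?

Distance(J, R) = 11.6 — off by 7.70.

W = (0.00, 0.00) ✓; W.y = 0.00, K.y = 0.00 ✓; |WK| = 27.30 ✓; ∠(SK, KW) = 90.00° ✓; |SK| = 10.40 ✓; bearing(S→J) − bearing(S→K) = 73.00° ✓; |SJ| = 10.40 ✓; ∠(SJ, JR) = 90.00° ✓; |JR| = 19.30 ✗.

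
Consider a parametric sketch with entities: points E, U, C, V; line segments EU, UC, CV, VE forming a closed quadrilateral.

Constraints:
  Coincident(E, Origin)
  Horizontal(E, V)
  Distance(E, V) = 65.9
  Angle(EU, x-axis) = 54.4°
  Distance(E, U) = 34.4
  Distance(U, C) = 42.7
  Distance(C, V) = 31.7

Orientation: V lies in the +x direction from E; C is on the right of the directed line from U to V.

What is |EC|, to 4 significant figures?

38.12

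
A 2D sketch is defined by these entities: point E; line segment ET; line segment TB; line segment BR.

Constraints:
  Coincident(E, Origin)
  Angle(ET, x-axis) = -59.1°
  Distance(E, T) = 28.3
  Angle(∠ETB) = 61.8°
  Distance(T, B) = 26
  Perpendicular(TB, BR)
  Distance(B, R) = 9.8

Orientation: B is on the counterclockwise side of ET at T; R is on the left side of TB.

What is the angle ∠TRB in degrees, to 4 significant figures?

69.35°

∠ETB = 61.8°, so TB runs at -59.1° + (180° − 61.8°) = 59.10° from the x-axis; with |TB| = 26.0, B = T + 26.0·(cos 59.10°, sin 59.10°) = (27.89, -1.974). TB ⟂ BR; with |BR| = 9.8 on the left of TB, R = B + 9.8·(-0.8581, 0.5135) = (19.48, 3.059). Then cos ∠TRB = RT·RB / (|RT||RB|), giving 69.35°.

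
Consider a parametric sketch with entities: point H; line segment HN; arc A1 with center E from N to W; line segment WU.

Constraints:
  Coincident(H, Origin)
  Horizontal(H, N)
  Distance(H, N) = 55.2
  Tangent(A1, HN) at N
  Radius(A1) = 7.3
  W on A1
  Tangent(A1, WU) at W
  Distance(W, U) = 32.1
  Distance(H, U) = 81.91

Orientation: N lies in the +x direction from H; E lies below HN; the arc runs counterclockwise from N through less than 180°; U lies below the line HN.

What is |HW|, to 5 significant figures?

51.992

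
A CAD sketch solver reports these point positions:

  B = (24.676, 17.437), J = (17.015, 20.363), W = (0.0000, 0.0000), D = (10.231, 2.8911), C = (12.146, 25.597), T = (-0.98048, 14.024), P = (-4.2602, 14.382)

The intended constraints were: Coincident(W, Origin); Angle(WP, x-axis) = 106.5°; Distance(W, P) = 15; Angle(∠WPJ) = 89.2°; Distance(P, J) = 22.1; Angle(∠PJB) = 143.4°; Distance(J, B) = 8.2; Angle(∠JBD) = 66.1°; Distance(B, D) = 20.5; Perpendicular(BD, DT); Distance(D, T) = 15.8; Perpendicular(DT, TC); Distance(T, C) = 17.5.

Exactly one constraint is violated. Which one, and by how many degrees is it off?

Perpendicular(DT, TC) — off by 3.80°.

W = (0.00, 0.00) ✓; WP at 106.5° ✓; |WP| = 15.00 ✓; ∠WPJ = 89.20° ✓; |PJ| = 22.10 ✓; ∠PJB = 143.4° ✓; |JB| = 8.201 ✓; ∠JBD = 66.10° ✓; |BD| = 20.50 ✓; ∠(BD, DT) = 90.00° ✓; |DT| = 15.80 ✓; ∠(DT, TC) = 93.80° ✗; |TC| = 17.50 ✓.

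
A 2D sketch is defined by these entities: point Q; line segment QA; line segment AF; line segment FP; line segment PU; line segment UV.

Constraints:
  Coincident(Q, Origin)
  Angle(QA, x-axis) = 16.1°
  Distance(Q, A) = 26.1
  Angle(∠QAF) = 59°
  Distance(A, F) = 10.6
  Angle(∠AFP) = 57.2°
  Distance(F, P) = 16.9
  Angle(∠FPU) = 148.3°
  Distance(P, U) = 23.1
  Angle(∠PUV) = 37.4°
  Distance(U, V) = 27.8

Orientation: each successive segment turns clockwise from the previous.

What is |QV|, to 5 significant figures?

30.577

Q is at the origin; QA runs at 16.1° with length 26.1, so A = (25.076, 7.2379). ∠QAF = 59.0° gives AF at -104.90° from the x-axis; with |AF| = 10.6, F = (22.351, -3.0057). ∠AFP = 57.2° gives FP at 132.30° from the x-axis; with |FP| = 16.9, P = (10.977, 9.4941). ∠FPU = 148.3° gives PU at 100.60° from the x-axis; with |PU| = 23.1, U = (6.7275, 32.200). ∠PUV = 37.4° gives UV at -42.000° from the x-axis; with |UV| = 27.8, V = (27.387, 13.598). Then |QV| = |V − Q| = 30.577.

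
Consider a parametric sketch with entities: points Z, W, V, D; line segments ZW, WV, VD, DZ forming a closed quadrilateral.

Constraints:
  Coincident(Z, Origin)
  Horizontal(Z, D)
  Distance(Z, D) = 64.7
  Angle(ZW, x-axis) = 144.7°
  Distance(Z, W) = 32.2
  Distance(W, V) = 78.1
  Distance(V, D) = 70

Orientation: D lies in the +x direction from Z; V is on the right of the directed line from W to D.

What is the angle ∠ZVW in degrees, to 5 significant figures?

14.874°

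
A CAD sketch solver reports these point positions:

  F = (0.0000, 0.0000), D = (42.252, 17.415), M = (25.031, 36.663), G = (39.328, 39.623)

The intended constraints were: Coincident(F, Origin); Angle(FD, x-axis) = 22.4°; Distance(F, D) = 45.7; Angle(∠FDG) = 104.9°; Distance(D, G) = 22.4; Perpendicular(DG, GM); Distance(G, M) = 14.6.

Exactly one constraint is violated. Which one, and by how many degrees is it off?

Perpendicular(DG, GM) — off by 4.20°.

F = (0.00, 0.00) ✓; FD at 22.40° ✓; |FD| = 45.70 ✓; ∠FDG = 104.9° ✓; |DG| = 22.40 ✓; ∠(DG, GM) = 94.20° ✗; |GM| = 14.60 ✓.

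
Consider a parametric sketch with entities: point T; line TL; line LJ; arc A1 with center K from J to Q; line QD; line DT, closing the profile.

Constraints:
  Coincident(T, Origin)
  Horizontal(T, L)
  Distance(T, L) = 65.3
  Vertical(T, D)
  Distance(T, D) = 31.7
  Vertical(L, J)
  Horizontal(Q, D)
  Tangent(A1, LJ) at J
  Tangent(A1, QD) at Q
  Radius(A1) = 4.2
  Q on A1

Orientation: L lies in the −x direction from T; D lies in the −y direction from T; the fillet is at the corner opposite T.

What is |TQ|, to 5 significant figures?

68.834

The virtual corner opposite T is at (-65.300, -31.700). Tangency of A1 to LJ means the radius KJ is perpendicular to LJ and since A1 is tangent to QD there, KQ ⟂ QD, with radius 4.2, so the center K sits 4.2 in from both sides at K = (-61.100, -27.500). That places the tangent points at J = (-65.300, -27.500) on LJ and Q = (-61.100, -31.700) on QD. Then |TQ| = |Q − T| = 68.834.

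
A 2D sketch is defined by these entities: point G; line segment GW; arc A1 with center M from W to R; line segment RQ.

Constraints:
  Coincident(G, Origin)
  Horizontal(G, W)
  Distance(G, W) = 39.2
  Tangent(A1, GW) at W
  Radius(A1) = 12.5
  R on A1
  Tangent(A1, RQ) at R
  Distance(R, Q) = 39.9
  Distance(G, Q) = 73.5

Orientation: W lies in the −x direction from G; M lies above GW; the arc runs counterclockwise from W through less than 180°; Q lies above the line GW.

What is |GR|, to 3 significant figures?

34.9

Checks: |MW| = 12.50 ✓; |MR| = 12.50 ✓; ∠(MR, RQ) = 90.00° ✓; |RQ| = 39.90 ✓; |GQ| = 73.50 ✓.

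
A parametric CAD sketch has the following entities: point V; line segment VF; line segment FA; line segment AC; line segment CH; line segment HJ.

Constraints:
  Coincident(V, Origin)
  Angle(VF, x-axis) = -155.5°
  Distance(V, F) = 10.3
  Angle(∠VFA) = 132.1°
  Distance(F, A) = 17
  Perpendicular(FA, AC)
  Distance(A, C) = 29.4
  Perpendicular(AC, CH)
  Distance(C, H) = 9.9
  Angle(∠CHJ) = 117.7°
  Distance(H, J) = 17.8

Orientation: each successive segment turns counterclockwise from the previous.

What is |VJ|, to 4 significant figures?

8.296

AC ⟂ CH, so CH runs at 72.40°; with |CH| = 9.9, H = (16.50, -19.93). ∠CHJ = 117.7° gives HJ at 134.7° from the x-axis; with |HJ| = 17.8, J = (3.984, -7.276). Then |VJ| = |J − V| = 8.296.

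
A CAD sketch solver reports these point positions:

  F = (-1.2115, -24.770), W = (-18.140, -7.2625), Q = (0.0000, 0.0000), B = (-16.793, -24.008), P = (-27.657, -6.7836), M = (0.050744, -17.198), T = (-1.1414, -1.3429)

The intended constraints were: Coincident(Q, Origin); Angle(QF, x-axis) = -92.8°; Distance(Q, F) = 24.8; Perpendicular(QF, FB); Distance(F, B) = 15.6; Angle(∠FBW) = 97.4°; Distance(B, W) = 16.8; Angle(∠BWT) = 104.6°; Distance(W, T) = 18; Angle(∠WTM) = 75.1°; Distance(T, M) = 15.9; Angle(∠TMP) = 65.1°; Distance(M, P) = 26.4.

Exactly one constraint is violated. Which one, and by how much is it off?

Distance(M, P) = 26.4 — off by 3.20.

Q = (0.00, 0.00) ✓; QF at -92.80° ✓; |QF| = 24.80 ✓; ∠(QF, FB) = 90.00° ✓; |FB| = 15.60 ✓; ∠FBW = 97.40° ✓; |BW| = 16.80 ✓; ∠BWT = 104.6° ✓; |WT| = 18.00 ✓; ∠WTM = 75.10° ✓; |TM| = 15.90 ✓; ∠TMP = 65.10° ✓; |MP| = 29.60 ✗.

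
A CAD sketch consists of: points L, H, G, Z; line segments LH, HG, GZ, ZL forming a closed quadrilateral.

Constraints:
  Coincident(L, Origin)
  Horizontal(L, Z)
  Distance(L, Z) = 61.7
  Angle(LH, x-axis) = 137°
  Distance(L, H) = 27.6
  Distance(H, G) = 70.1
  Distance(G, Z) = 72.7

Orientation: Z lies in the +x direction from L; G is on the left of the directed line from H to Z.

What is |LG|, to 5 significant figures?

73.276

Checks: |HG| = 70.10 ✓; |GZ| = 72.70 ✓.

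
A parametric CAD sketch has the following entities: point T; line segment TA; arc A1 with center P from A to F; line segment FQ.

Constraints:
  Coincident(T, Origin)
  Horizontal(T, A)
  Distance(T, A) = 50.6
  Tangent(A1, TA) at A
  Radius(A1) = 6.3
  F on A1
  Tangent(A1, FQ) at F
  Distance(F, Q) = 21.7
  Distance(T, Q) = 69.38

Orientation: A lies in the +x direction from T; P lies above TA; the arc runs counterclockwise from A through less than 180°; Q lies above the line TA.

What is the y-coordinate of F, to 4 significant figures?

3.701

Checks: |PF| = 6.300 ✓; ∠(PF, FQ) = 90.00° ✓; |FQ| = 21.70 ✓; |TQ| = 69.38 ✓.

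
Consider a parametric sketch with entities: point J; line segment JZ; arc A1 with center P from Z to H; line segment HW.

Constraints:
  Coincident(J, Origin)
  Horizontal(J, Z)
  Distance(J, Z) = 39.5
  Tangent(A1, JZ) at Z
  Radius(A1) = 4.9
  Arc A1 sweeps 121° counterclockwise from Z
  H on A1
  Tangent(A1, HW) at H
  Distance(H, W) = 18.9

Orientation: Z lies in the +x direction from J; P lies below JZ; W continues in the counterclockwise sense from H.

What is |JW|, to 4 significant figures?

50.85

J is at the origin; J and Z share the same y with |JZ| = 39.5 and Z on the +x side, so Z = (39.50, 0.000). A1 meets JZ tangentially, so PZ is at right angles to JZ, so P = Z + (0, -4.9) = (39.50, -4.900). On A1, Z sits at bearing 90° from P; a 121° counterclockwise sweep puts H at bearing 211°, so H = P + 4.9·(cos 211°, sin 211°) = (35.30, -7.424). The tangent condition forces PH to be normal to HW, so HW runs along (−sin 211°, cos 211°); with |HW| = 18.9, W = (45.03, -23.62). Then |JW| = |W − J| = 50.85.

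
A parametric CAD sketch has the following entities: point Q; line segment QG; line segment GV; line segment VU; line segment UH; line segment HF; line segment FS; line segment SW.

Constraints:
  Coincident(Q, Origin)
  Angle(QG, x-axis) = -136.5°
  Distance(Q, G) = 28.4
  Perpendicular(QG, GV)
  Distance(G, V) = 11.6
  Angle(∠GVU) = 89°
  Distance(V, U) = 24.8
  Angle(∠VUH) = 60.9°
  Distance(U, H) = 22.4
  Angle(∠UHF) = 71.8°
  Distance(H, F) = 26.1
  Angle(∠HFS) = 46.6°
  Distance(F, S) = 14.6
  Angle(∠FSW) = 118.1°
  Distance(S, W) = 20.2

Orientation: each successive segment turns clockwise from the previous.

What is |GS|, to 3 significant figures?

15.3

Q is at the origin; QG runs at -136.5° with length 28.4, so G = (-20.6, -19.5). QG is perpendicular to GV, so GV runs at 134°; with |GV| = 11.6, V = (-28.6, -11.1). ∠GVU = 89.0° gives VU at 42.5° from the x-axis; with |VU| = 24.8, U = (-10.3, 5.62). ∠VUH = 60.9° gives UH at -76.6° from the x-axis; with |UH| = 22.4, H = (-5.11, -16.2). ∠UHF = 71.8° gives HF at 175° from the x-axis; with |HF| = 26.1, F = (-31.1, -14.0). ∠HFS = 46.6° gives FS at 41.8° from the x-axis; with |FS| = 14.6, S = (-20.2, -4.26). Then |GS| = |S − G| = 15.3.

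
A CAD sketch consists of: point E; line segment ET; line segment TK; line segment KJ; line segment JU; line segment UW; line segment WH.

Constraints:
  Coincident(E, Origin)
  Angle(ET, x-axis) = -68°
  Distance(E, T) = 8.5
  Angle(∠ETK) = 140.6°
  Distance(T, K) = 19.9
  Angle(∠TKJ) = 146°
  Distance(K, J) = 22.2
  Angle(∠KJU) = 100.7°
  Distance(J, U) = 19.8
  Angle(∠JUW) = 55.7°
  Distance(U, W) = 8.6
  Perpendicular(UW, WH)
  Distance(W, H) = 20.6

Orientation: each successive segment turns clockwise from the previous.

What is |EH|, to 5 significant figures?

50.302

∠JUW = 55.7° gives UW at 15.000° from the x-axis; with |UW| = 8.6, W = (-26.821, -25.583). UW is perpendicular to WH, so WH runs at -75.000°; with |WH| = 20.6, H = (-21.489, -45.481). Then |EH| = |H − E| = 50.302.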